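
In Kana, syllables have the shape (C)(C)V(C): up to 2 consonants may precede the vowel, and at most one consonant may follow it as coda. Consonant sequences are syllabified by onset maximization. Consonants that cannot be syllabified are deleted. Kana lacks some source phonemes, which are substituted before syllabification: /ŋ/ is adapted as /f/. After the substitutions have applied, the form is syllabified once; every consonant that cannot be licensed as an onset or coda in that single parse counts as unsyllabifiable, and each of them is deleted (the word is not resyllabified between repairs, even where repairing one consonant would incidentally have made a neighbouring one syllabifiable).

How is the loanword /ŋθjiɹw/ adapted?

Substitution: /ŋ/ → /f/, giving /fθjiɹw/.
Syllabifying with onset maximization leaves /f/, /w/ stranded (at most one coda consonant is licensed; onsets may contain at most 2 consonants).
Deletion applies to /f/, /w/.

θjiɹ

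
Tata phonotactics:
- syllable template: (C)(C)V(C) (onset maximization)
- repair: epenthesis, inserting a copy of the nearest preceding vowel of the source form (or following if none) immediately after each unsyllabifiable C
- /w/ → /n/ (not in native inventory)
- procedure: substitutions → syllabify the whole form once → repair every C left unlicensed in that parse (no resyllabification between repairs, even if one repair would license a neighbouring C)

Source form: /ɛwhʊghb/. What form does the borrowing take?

ɛnhʊghʊbʊ

Substitution: /w/ → /n/, giving /ɛnhʊghb/.
The consonants /h/, /b/ cannot be parsed into a legal (C)(C)V(C) syllable (at most one coda consonant is licensed; onsets may contain at most 2 consonants).
Epenthesis after each stranded consonant: /h/ → /hʊ/, /b/ → /bʊ/.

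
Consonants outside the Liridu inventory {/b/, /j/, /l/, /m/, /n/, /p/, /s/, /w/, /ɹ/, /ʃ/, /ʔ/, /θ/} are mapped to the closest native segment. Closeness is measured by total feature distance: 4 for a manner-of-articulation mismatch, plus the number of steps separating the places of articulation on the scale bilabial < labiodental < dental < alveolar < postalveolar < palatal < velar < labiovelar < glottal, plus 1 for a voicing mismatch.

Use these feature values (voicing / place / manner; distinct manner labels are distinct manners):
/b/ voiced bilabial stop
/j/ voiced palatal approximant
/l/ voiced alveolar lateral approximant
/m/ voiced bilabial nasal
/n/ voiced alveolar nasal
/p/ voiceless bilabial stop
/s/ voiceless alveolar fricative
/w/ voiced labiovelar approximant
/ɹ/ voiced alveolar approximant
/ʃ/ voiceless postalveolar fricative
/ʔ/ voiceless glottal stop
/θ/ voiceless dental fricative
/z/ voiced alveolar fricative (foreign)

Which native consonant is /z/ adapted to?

s

/s/ is closest: same manner (fricative), place distance 0 (alveolar→alveolar), voicing differs (+1); total 1. Next closest is /ʃ/ at distance 2.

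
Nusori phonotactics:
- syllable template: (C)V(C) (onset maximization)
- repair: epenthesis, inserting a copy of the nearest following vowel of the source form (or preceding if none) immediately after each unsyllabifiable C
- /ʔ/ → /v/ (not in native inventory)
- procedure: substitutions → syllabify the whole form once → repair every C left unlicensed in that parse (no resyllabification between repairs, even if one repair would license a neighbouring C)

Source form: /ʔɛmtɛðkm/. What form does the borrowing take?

vɛmtɛðkɛmɛ

Substitution: /ʔ/ → /v/, giving /vɛmtɛðkm/.
The consonants /k/, /m/ cannot be parsed into a legal (C)V(C) syllable (at most one coda consonant is licensed; onsets are limited to one consonant).
Each unlicensed consonant becomes the onset of a new syllable: /k/ → /kɛ/, /m/ → /mɛ/.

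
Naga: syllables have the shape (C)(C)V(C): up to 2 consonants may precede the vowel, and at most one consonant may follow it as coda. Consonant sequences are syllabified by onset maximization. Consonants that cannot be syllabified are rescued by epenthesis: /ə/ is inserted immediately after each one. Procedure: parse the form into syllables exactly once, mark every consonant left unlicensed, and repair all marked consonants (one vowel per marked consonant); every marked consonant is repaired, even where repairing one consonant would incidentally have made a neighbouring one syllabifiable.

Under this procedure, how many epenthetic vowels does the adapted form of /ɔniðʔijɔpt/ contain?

The unsyllabifiable consonants are /t/; each receives one epenthetic vowel.

1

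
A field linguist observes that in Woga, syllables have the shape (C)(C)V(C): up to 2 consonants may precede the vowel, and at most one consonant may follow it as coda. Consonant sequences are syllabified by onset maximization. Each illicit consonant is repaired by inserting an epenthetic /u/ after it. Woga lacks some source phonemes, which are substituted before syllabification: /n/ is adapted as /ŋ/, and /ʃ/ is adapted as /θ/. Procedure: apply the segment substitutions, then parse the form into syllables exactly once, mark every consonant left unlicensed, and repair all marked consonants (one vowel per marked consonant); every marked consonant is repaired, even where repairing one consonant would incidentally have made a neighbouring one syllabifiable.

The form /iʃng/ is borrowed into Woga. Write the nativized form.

iθŋugu

Substitution: /ʃ/ → /θ/, /n/ → /ŋ/, giving /iθŋg/.
Syllabifying with onset maximization leaves /ŋ/, /g/ stranded (at most one coda consonant is licensed; onsets may contain at most 2 consonants).
Epenthesis after each stranded consonant: /ŋ/ → /ŋu/, /g/ → /gu/.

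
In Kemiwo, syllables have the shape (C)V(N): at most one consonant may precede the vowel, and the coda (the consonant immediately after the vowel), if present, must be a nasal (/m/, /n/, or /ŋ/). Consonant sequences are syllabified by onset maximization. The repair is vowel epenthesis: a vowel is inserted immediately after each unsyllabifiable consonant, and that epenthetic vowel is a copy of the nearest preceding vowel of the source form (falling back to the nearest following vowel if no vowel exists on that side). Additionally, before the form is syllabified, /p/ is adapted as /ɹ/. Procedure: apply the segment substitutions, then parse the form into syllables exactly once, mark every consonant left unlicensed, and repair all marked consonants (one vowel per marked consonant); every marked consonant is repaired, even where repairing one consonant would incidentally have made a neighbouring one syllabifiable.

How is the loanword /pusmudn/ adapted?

Substitution: /p/ → /ɹ/, giving /ɹusmudn/.
Syllabifying with onset maximization leaves /s/, /d/, /n/ stranded (only a nasal (/m/, /n/, or /ŋ/) is licensed in coda position; onsets are limited to one consonant).
Epenthesis after each stranded consonant: /s/ → /su/, /d/ → /du/, /n/ → /nu/.

ɹusumudunu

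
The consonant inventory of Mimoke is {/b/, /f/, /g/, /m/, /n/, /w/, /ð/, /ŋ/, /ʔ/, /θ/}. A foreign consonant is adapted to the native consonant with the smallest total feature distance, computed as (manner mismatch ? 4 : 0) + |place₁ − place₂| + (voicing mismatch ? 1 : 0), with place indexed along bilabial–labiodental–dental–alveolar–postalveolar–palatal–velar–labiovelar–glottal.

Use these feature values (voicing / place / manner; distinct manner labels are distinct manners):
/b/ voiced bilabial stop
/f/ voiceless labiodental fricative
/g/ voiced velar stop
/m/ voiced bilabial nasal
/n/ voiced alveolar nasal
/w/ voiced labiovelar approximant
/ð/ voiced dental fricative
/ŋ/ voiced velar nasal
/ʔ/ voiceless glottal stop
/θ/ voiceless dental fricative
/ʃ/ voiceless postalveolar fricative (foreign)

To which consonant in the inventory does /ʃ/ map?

/θ/ is closest: same manner (fricative), place distance 2 (postalveolar→dental), same voicing; total 2. Next closest is /f/ at distance 3.

θ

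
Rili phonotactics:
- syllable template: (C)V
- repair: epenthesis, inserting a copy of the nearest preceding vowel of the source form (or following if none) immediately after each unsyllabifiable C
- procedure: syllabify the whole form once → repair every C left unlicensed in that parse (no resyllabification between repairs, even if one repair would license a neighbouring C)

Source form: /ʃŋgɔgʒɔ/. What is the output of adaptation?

The consonants /ʃ/, /ŋ/, /g/ cannot be parsed into a legal (C)V syllable (no codas are permitted; onsets are limited to one consonant).
Epenthesis after each stranded consonant: /ʃ/ → /ʃɔ/, /ŋ/ → /ŋɔ/, /g/ → /gɔ/.

ʃɔŋɔgɔgɔʒɔ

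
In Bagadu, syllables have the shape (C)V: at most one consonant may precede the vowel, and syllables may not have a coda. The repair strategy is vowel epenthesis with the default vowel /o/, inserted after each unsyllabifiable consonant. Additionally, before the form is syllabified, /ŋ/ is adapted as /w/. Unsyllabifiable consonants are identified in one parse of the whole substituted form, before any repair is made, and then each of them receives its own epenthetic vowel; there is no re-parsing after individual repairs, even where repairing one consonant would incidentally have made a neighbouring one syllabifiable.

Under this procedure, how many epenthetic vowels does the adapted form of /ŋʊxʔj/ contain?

3

After substitution the input is /wʊxʔj/.
The unsyllabifiable consonants are /x/, /ʔ/, /j/; each receives one epenthetic vowel.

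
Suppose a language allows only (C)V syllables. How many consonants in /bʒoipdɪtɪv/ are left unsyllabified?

Syllabifying with onset maximization leaves /b/, /p/, /v/ stranded (no codas are permitted; onsets are limited to one consonant).

3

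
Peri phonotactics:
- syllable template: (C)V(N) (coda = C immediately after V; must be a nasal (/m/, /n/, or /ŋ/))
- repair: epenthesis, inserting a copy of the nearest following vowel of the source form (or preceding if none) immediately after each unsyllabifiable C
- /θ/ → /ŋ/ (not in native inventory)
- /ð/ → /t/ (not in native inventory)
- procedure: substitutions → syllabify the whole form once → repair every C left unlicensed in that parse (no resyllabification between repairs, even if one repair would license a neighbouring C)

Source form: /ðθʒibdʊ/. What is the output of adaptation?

tiŋiʒibʊdʊ

Substitution: /ð/ → /t/, /θ/ → /ŋ/, giving /tŋʒibdʊ/.
The consonants /t/, /ŋ/, /b/ cannot be parsed into a legal (C)V(N) syllable (only a nasal (/m/, /n/, or /ŋ/) is licensed in coda position; onsets are limited to one consonant).
Each unlicensed consonant becomes the onset of a new syllable: /t/ → /ti/, /ŋ/ → /ŋi/, /b/ → /bʊ/.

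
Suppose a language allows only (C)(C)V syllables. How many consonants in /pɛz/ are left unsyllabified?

Syllabifying with onset maximization leaves /z/ stranded (no codas are permitted; onsets may contain at most 2 consonants).

1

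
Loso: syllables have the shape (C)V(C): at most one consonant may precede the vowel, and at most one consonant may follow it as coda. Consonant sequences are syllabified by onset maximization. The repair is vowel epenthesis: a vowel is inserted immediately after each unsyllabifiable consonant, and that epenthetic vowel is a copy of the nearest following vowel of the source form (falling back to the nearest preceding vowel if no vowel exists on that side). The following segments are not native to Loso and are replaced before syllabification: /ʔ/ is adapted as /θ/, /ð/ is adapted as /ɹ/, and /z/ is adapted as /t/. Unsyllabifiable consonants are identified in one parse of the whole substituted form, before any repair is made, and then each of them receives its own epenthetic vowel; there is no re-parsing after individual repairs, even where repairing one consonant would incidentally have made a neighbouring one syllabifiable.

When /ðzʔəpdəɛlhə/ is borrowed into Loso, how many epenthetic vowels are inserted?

After substitution the input is /ɹtθəpdəɛlhə/.
The unsyllabifiable consonants are /ɹ/, /t/; each receives one epenthetic vowel.

2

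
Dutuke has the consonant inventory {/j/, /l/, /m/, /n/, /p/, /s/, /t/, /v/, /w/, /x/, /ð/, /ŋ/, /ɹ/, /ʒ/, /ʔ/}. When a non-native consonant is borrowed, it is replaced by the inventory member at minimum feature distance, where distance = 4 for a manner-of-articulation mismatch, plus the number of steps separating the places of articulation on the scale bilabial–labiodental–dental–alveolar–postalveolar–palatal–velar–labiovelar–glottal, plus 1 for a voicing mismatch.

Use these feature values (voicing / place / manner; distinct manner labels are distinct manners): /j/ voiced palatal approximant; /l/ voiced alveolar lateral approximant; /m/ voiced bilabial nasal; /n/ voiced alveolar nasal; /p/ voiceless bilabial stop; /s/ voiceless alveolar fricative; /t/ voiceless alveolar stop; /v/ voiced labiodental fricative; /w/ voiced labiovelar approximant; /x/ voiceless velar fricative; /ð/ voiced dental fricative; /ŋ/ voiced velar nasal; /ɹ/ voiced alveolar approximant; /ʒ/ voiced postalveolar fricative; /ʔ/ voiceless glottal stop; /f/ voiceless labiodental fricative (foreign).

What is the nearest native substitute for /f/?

v

/v/ is closest: same manner (fricative), place distance 0 (labiodental→labiodental), voicing differs (+1); total 1. Next closest is /s/ at distance 2.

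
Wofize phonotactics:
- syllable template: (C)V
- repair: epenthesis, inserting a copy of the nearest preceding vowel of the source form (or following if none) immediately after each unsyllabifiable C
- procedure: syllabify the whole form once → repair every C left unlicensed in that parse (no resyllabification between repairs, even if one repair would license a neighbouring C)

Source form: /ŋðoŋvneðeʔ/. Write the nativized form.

ŋoðoŋovoneðeʔe

Syllabifying with onset maximization leaves /ŋ/, /ŋ/, /v/, /ʔ/ stranded (no codas are permitted; onsets are limited to one consonant).
Epenthesis after each stranded consonant: /ŋ/ → /ŋo/, /ŋ/ → /ŋo/, /v/ → /vo/, /ʔ/ → /ʔe/.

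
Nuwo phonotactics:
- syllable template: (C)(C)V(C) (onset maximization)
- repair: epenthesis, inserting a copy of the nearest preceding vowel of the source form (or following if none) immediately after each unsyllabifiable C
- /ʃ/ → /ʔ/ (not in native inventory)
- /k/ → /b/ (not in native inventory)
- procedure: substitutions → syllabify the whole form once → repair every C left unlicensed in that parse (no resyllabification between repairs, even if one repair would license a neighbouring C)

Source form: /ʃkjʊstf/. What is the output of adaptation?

ʔʊbjʊstʊfʊ

Substitution: /ʃ/ → /ʔ/, /k/ → /b/, giving /ʔbjʊstf/.
The consonants /ʔ/, /t/, /f/ cannot be parsed into a legal (C)(C)V(C) syllable (at most one coda consonant is licensed; onsets may contain at most 2 consonants).
Inserting the epenthetic vowel yields /ʔ/ → /ʔʊ/, /t/ → /tʊ/, /f/ → /fʊ/.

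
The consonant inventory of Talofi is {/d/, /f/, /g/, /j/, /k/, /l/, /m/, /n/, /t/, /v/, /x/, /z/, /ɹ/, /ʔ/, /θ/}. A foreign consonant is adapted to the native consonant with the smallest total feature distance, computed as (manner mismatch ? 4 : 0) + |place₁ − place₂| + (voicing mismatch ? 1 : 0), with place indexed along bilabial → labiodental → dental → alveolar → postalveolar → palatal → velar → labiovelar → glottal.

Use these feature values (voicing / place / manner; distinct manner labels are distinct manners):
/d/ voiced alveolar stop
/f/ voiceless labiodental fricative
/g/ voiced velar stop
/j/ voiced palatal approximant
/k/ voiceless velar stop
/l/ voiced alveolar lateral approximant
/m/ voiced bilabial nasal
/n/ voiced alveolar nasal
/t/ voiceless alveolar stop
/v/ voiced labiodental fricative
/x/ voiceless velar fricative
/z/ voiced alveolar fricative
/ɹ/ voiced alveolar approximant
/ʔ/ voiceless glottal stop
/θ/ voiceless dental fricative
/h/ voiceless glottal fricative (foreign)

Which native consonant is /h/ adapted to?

x

/x/ is closest: same manner (fricative), place distance 2 (glottal→velar), same voicing; total 2. Next closest is /ʔ/ at distance 4.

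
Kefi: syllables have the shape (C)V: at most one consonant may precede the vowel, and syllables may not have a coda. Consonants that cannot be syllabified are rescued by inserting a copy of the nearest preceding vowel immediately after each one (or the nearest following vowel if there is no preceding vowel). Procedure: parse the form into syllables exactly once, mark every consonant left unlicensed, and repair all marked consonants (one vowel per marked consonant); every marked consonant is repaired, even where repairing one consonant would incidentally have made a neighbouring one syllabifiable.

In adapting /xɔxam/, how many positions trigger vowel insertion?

The unsyllabifiable consonants are /m/; each receives one epenthetic vowel.

1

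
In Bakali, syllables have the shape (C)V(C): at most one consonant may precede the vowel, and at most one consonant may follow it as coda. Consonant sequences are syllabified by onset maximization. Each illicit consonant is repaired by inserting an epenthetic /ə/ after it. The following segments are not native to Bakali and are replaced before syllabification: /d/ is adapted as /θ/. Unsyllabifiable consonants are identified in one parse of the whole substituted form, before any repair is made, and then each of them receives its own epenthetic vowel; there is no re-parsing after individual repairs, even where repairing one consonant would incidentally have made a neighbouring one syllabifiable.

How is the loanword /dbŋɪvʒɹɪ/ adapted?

Substitution: /d/ → /θ/, giving /θbŋɪvʒɹɪ/.
The consonants /θ/, /b/, /ʒ/ cannot be parsed into a legal (C)V(C) syllable (at most one coda consonant is licensed; onsets are limited to one consonant).
Inserting the epenthetic vowel yields /θ/ → /θə/, /b/ → /bə/, /ʒ/ → /ʒə/.

θəbəŋɪvʒəɹɪ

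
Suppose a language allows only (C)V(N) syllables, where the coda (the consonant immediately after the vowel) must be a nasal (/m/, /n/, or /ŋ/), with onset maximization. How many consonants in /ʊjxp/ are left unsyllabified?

3

Under (C)V(N), the unsyllabifiable consonants are /j/, /x/, /p/ (only a nasal (/m/, /n/, or /ŋ/) is licensed in coda position; onsets are limited to one consonant).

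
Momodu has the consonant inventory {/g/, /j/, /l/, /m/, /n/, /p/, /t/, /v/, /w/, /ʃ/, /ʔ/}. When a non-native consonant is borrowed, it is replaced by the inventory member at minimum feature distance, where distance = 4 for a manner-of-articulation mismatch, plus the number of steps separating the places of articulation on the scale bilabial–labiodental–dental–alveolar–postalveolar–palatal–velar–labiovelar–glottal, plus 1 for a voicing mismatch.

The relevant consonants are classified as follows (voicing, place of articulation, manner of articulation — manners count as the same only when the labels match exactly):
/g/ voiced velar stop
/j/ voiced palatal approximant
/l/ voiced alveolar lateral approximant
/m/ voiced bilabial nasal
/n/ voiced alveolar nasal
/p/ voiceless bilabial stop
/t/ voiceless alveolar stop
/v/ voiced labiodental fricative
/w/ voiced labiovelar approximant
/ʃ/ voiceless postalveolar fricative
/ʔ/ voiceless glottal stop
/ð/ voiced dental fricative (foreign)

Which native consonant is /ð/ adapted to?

/v/ is closest: same manner (fricative), place distance 1 (dental→labiodental), same voicing; total 1. Next closest is /ʃ/ at distance 3.

v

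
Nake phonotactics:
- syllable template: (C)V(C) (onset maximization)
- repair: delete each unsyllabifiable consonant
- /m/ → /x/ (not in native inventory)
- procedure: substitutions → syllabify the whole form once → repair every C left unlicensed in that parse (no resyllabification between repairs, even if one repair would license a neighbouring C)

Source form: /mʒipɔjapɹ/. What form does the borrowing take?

Substitution: /m/ → /x/, giving /xʒipɔjapɹ/.
The consonants /x/, /ɹ/ cannot be parsed into a legal (C)V(C) syllable (at most one coda consonant is licensed; onsets are limited to one consonant).
Each unlicensed consonant is deleted: /x/, /ɹ/.

ʒipɔjap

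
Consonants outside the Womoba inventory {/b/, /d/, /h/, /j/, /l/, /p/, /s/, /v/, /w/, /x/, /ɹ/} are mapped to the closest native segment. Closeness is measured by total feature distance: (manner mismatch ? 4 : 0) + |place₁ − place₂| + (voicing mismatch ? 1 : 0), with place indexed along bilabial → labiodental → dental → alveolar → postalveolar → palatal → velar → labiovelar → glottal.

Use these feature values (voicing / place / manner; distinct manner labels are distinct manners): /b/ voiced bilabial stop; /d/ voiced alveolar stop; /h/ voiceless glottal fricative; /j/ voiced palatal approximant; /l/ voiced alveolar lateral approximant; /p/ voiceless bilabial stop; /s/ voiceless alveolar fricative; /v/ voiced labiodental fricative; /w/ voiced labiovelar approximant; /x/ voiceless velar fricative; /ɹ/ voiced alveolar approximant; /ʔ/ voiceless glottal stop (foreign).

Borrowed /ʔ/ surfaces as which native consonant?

/h/ is closest: manner differs (stop→fricative, +4), place distance 0 (glottal→glottal), same voicing; total 4. Next closest is /d/ at distance 6.

h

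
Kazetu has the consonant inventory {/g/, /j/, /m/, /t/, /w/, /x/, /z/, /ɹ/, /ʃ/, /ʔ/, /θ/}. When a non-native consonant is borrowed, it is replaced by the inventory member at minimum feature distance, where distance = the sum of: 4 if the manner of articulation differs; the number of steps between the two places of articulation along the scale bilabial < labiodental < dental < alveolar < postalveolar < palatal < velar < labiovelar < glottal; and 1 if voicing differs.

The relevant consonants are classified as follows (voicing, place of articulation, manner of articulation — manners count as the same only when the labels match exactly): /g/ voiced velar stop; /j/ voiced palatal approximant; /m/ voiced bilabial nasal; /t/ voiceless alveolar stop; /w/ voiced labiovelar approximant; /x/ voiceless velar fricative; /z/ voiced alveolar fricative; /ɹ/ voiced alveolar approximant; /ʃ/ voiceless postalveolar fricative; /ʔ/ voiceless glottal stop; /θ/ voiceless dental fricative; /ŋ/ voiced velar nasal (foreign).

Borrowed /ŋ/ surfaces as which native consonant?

g

/g/ is closest: manner differs (nasal→stop, +4), place distance 0 (velar→velar), same voicing; total 4. Next closest is /j/ at distance 5.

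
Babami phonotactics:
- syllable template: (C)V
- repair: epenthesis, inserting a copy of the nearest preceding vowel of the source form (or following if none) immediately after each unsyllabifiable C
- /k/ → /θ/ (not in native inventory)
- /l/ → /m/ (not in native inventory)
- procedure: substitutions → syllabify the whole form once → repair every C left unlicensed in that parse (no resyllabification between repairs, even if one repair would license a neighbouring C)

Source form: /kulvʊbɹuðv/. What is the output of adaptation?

θumuvʊbʊɹuðuvu

Substitution: /k/ → /θ/, /l/ → /m/, giving /θumvʊbɹuðv/.
Syllabifying with onset maximization leaves /m/, /b/, /ð/, /v/ stranded (no codas are permitted; onsets are limited to one consonant).
Each unlicensed consonant becomes the onset of a new syllable: /m/ → /mu/, /b/ → /bʊ/, /ð/ → /ðu/, /v/ → /vu/.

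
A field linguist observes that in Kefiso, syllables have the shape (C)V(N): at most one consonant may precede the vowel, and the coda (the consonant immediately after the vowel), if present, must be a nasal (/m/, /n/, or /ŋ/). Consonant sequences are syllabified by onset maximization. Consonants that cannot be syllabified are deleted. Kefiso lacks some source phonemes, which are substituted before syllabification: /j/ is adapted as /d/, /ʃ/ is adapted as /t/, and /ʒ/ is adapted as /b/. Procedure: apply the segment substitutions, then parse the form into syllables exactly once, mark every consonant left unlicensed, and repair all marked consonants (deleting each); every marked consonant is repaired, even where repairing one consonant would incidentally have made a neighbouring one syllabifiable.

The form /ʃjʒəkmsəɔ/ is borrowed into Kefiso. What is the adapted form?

bəsəɔ

Substitution: /ʃ/ → /t/, /j/ → /d/, /ʒ/ → /b/, giving /tdbəkmsəɔ/.
Under (C)V(N), the unsyllabifiable consonants are /t/, /d/, /k/, /m/ (only a nasal (/m/, /n/, or /ŋ/) is licensed in coda position; onsets are limited to one consonant).
Each unlicensed consonant is deleted: /t/, /d/, /k/, /m/.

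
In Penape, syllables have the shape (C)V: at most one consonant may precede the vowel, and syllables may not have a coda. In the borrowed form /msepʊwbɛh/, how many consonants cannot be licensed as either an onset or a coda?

3

Under (C)V, the unsyllabifiable consonants are /m/, /w/, /h/ (no codas are permitted; onsets are limited to one consonant).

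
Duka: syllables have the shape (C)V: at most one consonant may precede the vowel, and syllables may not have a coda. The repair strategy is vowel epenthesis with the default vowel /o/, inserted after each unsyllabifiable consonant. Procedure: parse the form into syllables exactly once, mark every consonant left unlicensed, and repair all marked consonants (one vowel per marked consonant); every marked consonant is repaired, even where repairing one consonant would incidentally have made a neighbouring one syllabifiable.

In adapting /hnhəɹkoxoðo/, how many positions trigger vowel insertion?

The unsyllabifiable consonants are /h/, /n/, /ɹ/; each receives one epenthetic vowel.

3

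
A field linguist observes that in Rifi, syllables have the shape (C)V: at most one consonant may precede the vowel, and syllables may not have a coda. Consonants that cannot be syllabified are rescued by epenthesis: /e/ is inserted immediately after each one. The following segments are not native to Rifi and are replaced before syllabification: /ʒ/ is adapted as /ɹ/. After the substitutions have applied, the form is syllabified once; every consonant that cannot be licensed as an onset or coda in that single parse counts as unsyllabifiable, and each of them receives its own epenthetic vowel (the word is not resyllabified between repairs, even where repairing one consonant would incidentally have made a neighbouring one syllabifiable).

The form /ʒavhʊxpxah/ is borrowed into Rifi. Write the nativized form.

ɹavehʊxepexahe

Substitution: /ʒ/ → /ɹ/, giving /ɹavhʊxpxah/.
The consonants /v/, /x/, /p/, /h/ cannot be parsed into a legal (C)V syllable (no codas are permitted; onsets are limited to one consonant).
Inserting the epenthetic vowel yields /v/ → /ve/, /x/ → /xe/, /p/ → /pe/, /h/ → /he/.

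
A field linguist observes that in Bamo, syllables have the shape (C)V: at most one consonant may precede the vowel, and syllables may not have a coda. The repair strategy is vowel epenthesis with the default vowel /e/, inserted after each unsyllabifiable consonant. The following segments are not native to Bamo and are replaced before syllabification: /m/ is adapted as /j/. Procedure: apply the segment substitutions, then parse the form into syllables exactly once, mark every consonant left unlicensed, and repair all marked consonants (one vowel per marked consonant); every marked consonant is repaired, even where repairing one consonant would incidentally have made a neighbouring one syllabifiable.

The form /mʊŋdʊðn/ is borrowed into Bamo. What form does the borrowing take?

Substitution: /m/ → /j/, giving /jʊŋdʊðn/.
Under (C)V, the unsyllabifiable consonants are /ŋ/, /ð/, /n/ (no codas are permitted; onsets are limited to one consonant).
Inserting the epenthetic vowel yields /ŋ/ → /ŋe/, /ð/ → /ðe/, /n/ → /ne/.

jʊŋedʊðene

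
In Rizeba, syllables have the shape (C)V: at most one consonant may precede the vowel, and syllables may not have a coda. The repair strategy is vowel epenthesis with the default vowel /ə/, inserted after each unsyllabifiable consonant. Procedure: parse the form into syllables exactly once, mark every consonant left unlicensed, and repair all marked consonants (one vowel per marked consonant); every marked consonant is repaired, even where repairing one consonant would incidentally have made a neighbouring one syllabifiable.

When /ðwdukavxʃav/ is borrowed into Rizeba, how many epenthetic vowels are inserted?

5

The unsyllabifiable consonants are /ð/, /w/, /v/, /x/, /v/; each receives one epenthetic vowel.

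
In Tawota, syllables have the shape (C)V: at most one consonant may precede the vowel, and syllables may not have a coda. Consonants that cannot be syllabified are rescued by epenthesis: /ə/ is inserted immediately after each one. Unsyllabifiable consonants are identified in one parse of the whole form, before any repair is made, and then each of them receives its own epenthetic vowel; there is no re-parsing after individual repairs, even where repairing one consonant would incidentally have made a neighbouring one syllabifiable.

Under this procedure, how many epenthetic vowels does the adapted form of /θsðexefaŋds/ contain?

5

The unsyllabifiable consonants are /θ/, /s/, /ŋ/, /d/, /s/; each receives one epenthetic vowel.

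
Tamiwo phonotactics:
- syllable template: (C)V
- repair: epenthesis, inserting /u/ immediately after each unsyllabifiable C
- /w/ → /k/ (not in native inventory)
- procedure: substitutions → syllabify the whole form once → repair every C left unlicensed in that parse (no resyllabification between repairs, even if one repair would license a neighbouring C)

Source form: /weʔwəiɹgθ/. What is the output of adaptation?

Substitution: /w/ → /k/, giving /keʔkəiɹgθ/.
Syllabifying with onset maximization leaves /ʔ/, /ɹ/, /g/, /θ/ stranded (no codas are permitted; onsets are limited to one consonant).
Inserting the epenthetic vowel yields /ʔ/ → /ʔu/, /ɹ/ → /ɹu/, /g/ → /gu/, /θ/ → /θu/.

keʔukəiɹuguθu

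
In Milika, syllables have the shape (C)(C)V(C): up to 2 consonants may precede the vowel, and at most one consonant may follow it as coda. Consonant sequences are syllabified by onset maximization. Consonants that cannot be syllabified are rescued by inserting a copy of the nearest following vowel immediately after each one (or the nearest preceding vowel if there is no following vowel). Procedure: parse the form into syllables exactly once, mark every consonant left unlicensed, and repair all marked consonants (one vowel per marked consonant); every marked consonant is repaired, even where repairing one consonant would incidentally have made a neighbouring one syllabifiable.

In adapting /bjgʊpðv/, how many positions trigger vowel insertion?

3

The unsyllabifiable consonants are /b/, /ð/, /v/; each receives one epenthetic vowel.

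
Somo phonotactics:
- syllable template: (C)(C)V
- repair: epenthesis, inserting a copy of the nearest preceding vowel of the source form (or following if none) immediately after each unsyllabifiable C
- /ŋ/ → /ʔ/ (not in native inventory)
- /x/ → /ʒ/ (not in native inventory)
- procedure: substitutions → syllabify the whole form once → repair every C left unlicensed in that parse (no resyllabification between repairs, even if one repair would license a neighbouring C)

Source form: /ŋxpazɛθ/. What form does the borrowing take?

ʔaʒpazɛθɛ

Substitution: /ŋ/ → /ʔ/, /x/ → /ʒ/, giving /ʔʒpazɛθ/.
Syllabifying with onset maximization leaves /ʔ/, /θ/ stranded (no codas are permitted; onsets may contain at most 2 consonants).
Epenthesis after each stranded consonant: /ʔ/ → /ʔa/, /θ/ → /θɛ/.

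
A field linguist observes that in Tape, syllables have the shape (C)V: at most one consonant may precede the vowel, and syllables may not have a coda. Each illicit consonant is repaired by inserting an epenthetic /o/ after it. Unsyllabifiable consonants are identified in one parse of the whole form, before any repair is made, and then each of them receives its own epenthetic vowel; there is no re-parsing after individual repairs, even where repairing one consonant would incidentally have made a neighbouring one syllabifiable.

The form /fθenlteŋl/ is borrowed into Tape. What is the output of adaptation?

Syllabifying with onset maximization leaves /f/, /n/, /l/, /ŋ/, /l/ stranded (no codas are permitted; onsets are limited to one consonant).
Epenthesis after each stranded consonant: /f/ → /fo/, /n/ → /no/, /l/ → /lo/, /ŋ/ → /ŋo/, /l/ → /lo/.

foθenoloteŋolo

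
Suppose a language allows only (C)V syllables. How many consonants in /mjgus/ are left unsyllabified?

Under (C)V, the unsyllabifiable consonants are /m/, /j/, /s/ (no codas are permitted; onsets are limited to one consonant).

3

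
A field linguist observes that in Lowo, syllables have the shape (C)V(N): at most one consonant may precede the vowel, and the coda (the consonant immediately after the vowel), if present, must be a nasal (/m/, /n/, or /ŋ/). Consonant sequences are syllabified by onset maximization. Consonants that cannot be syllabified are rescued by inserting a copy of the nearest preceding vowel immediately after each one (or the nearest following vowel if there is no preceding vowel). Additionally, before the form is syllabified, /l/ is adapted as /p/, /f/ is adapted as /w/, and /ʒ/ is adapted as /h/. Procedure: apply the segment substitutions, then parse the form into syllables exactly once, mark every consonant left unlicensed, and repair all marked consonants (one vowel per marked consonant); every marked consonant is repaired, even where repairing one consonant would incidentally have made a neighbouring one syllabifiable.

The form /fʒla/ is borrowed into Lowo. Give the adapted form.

wahapa

Substitution: /f/ → /w/, /ʒ/ → /h/, /l/ → /p/, giving /whpa/.
The consonants /w/, /h/ cannot be parsed into a legal (C)V(N) syllable (only a nasal (/m/, /n/, or /ŋ/) is licensed in coda position; onsets are limited to one consonant).
Inserting the epenthetic vowel yields /w/ → /wa/, /h/ → /ha/.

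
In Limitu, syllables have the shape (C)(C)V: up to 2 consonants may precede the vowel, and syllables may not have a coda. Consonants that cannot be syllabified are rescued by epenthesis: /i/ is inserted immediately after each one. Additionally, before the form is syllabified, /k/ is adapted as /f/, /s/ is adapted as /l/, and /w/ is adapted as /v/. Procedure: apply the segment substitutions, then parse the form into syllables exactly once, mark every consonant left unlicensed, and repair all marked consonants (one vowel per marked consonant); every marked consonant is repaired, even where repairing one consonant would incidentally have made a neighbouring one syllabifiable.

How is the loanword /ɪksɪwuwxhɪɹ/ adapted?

Substitution: /k/ → /f/, /s/ → /l/, /w/ → /v/, giving /ɪflɪvuvxhɪɹ/.
Syllabifying with onset maximization leaves /v/, /ɹ/ stranded (no codas are permitted; onsets may contain at most 2 consonants).
Each unlicensed consonant becomes the onset of a new syllable: /v/ → /vi/, /ɹ/ → /ɹi/.

ɪflɪvuvixhɪɹi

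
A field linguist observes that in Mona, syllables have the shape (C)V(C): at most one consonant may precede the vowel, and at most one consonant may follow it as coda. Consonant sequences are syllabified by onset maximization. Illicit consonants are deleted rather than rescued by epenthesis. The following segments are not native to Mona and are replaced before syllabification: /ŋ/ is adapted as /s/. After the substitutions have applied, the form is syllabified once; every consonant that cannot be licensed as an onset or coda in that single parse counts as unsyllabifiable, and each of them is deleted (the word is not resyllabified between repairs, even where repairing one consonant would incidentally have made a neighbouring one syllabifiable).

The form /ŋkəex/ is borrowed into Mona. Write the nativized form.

kəex

Substitution: /ŋ/ → /s/, giving /skəex/.
Under (C)V(C), the unsyllabifiable consonants are /s/ (at most one coda consonant is licensed; onsets are limited to one consonant).
Deleting the stranded consonants removes /s/.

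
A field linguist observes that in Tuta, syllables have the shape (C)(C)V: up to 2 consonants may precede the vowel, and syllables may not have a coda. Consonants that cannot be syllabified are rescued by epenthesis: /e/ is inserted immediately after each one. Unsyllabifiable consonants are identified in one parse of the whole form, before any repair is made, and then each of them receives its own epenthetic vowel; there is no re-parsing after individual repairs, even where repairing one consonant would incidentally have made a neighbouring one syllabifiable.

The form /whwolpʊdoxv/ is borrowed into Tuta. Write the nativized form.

Under (C)(C)V, the unsyllabifiable consonants are /w/, /x/, /v/ (no codas are permitted; onsets may contain at most 2 consonants).
Each unlicensed consonant becomes the onset of a new syllable: /w/ → /we/, /x/ → /xe/, /v/ → /ve/.

wehwolpʊdoxeve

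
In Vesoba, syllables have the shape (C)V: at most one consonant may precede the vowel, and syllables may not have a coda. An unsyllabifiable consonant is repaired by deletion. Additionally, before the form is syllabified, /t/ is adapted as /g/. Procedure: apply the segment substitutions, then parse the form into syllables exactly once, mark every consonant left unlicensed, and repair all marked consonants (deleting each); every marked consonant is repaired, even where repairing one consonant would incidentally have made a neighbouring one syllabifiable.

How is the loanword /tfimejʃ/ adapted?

fime

Substitution: /t/ → /g/, giving /gfimejʃ/.
Under (C)V, the unsyllabifiable consonants are /g/, /j/, /ʃ/ (no codas are permitted; onsets are limited to one consonant).
Deleting the stranded consonants removes /g/, /j/, /ʃ/.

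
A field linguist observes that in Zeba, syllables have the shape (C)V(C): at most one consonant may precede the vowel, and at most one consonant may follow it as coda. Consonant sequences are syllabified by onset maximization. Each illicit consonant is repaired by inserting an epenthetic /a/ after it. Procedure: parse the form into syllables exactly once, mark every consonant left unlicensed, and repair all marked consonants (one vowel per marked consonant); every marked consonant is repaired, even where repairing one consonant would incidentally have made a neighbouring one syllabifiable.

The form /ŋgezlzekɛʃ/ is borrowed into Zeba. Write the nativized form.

The consonants /ŋ/, /l/ cannot be parsed into a legal (C)V(C) syllable (at most one coda consonant is licensed; onsets are limited to one consonant).
Epenthesis after each stranded consonant: /ŋ/ → /ŋa/, /l/ → /la/.

ŋagezlazekɛʃ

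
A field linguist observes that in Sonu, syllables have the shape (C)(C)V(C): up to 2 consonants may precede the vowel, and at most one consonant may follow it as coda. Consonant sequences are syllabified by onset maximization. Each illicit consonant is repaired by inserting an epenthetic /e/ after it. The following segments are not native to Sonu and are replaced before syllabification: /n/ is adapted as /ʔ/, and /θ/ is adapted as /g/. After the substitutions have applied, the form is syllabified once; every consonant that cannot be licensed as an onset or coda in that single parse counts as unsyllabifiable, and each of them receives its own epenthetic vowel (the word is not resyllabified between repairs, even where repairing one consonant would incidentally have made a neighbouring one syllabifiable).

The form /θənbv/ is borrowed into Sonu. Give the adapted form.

Substitution: /θ/ → /g/, /n/ → /ʔ/, giving /gəʔbv/.
Under (C)(C)V(C), the unsyllabifiable consonants are /b/, /v/ (at most one coda consonant is licensed; onsets may contain at most 2 consonants).
Epenthesis after each stranded consonant: /b/ → /be/, /v/ → /ve/.

gəʔbeve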